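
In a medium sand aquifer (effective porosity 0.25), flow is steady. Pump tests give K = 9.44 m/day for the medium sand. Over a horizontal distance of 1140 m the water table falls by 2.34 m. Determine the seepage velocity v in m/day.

0.0775

Hydraulic gradient i = Δh / L = 2.34 / 1140 = 0.002053.
Darcy flux q = K · i = 9.440 × 0.002053 = 0.01938 m/day.
Seepage velocity v = q / n_e = 0.01938 / 0.25 = 0.07751 m/day.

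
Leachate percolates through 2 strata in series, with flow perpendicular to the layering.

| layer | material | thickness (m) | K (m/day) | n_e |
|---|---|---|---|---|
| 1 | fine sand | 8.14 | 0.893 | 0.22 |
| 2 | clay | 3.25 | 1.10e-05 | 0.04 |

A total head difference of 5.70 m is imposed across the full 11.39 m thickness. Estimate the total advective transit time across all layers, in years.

273

With flow normal to the layers, continuity requires the same specific discharge q through every layer.
Σ(b_i/K_i) = 8.14/0.893 + 3.25/1.10e-05 = 2.955e+05 d.
q = Δh / Σ(b_i/K_i) = 5.70 / 2.955e+05 = 1.929e-05 m/day.
In each layer the seepage velocity is v_i = q/n_i, so the layer transit time is t_i = b_i·n_i / q:
  layer 1 (fine sand): t_1 = 8.14 × 0.22 / 1.929e-05 = 92827 d
  layer 2 (clay): t_2 = 3.25 × 0.04 / 1.929e-05 = 6739 d
Total t = Σ t_i = 99566 days = 272.6 years.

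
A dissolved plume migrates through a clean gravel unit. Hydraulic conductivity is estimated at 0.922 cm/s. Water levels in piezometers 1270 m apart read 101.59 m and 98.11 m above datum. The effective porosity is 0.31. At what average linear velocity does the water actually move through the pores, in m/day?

7.04

Convert K: 0.922 cm/s × 864 = 796.6 m/day.
Hydraulic gradient i = (101.59 − 98.11) / 1270 = 3.48 / 1270 = 0.002740.
Darcy flux q = K · i = 796.6 × 0.002740 = 2.183 m/day.
Seepage velocity v = q / n_e = 2.183 / 0.31 = 7.041 m/day.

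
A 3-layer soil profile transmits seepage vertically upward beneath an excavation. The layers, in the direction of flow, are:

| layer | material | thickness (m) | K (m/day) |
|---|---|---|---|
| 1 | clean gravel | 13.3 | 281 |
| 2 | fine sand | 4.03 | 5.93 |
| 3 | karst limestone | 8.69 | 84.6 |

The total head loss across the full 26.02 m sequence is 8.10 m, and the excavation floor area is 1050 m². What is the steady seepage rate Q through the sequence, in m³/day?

Flow is perpendicular to layering, so the layers act in series and the equivalent K is the thickness-weighted harmonic mean.
Total thickness L = 13.3 + 4.03 + 8.69 = 26.02 m.
Σ(b_i/K_i) = 13.3/281 + 4.03/5.93 + 8.69/84.6 = 0.8296 d.
K_eq = L / Σ(b_i/K_i) = 26.02 / 0.8296 = 31.36 m/day.
Q = K_eq · A · (Δh/L) = 31.36 × 1050 × (8.10/26.02) = 10251 m³/day.

10300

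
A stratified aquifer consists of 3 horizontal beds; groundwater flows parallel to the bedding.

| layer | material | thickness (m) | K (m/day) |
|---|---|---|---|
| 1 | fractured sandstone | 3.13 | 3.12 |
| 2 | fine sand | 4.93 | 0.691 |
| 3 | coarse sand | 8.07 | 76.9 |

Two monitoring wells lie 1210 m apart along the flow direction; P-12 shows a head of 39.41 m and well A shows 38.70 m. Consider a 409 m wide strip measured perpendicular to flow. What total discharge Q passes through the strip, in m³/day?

Flow is parallel to layering, so each bed carries its own Darcy discharge and the transmissivities add.
Σ(K_i·b_i) = 3.12×3.13 + 0.691×4.93 + 76.9×8.07 = 633.8 m²/day.
Hydraulic gradient i = (39.41 − 38.70) / 1210 = 0.71 / 1210 = 0.0005868.
Q = Σ(K_i·b_i) · W · i = 633.8 × 409 × 0.0005868 = 152.1 m³/day.

152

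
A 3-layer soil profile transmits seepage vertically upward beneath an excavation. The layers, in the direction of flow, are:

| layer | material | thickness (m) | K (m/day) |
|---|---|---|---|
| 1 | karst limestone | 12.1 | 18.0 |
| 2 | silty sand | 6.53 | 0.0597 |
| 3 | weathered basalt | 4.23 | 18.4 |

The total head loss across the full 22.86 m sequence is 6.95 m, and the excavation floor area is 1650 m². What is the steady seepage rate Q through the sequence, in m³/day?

Flow is perpendicular to layering, so the layers act in series and the equivalent K is the thickness-weighted harmonic mean.
Total thickness L = 12.1 + 6.53 + 4.23 = 22.86 m.
Σ(b_i/K_i) = 12.1/18.0 + 6.53/0.0597 + 4.23/18.4 = 110.3 d.
K_eq = L / Σ(b_i/K_i) = 22.86 / 110.3 = 0.2073 m/day.
Q = K_eq · A · (Δh/L) = 0.2073 × 1650 × (6.95/22.86) = 104.0 m³/day.

104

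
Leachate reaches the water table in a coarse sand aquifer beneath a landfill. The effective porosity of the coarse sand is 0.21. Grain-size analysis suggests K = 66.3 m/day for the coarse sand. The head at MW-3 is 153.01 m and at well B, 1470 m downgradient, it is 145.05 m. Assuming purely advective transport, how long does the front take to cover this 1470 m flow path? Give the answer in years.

Hydraulic gradient i = (153.01 − 145.05) / 1470 = 7.96 / 1470 = 0.005415.
Darcy flux q = K · i = 66.30 × 0.005415 = 0.3590 m/day.
Seepage velocity v = q / n_e = 0.3590 / 0.21 = 1.710 m/day.
Travel time t = L / v = 1470 / 1.710 = 859.9 days = 2.354 years.

2.35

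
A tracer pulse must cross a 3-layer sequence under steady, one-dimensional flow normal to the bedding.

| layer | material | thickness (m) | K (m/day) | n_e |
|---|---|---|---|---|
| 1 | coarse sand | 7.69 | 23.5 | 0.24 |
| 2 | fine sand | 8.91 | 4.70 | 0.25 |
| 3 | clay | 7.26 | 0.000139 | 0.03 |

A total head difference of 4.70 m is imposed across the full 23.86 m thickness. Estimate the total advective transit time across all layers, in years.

131

With flow normal to the layers, continuity requires the same specific discharge q through every layer.
Σ(b_i/K_i) = 7.69/23.5 + 8.91/4.70 + 7.26/0.000139 = 52232 d.
q = Δh / Σ(b_i/K_i) = 4.70 / 52232 = 8.998e-05 m/day.
In each layer the seepage velocity is v_i = q/n_i, so the layer transit time is t_i = b_i·n_i / q:
  layer 1 (coarse sand): t_1 = 7.69 × 0.24 / 8.998e-05 = 20511 d
  layer 2 (fine sand): t_2 = 8.91 × 0.25 / 8.998e-05 = 24755 d
  layer 3 (clay): t_3 = 7.26 × 0.03 / 8.998e-05 = 2420 d
Total t = Σ t_i = 47686 days = 130.6 years.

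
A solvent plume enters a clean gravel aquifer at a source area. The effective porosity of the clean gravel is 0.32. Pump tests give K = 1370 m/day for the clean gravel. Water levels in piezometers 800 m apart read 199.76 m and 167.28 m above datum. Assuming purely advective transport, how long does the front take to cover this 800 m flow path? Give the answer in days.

Hydraulic gradient i = (199.76 − 167.28) / 800 = 32.48 / 800 = 0.04060.
Darcy flux q = K · i = 1370 × 0.04060 = 55.62 m/day.
Seepage velocity v = q / n_e = 55.62 / 0.32 = 173.8 m/day.
Travel time t = L / v = 800 / 173.8 = 4.602 days.

4.60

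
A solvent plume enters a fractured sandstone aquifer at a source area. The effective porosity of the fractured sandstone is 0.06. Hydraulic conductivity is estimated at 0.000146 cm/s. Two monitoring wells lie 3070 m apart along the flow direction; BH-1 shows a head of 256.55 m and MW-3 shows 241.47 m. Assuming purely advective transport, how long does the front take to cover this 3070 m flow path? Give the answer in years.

814

Convert K: 0.000146 cm/s × 864 = 0.1261 m/day.
Hydraulic gradient i = (256.55 − 241.47) / 3070 = 15.08 / 3070 = 0.004912.
Darcy flux q = K · i = 0.1261 × 0.004912 = 0.0006196 m/day.
Seepage velocity v = q / n_e = 0.0006196 / 0.06 = 0.01033 m/day.
Travel time t = L / v = 3070 / 0.01033 = 2.973e+05 days = 813.9 years.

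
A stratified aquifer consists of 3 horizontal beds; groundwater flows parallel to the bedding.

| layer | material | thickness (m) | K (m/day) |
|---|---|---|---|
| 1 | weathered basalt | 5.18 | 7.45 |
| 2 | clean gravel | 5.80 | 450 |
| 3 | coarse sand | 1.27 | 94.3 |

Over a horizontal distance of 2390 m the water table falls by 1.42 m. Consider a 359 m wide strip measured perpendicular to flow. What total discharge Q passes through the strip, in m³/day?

590

Flow is parallel to layering, so each bed carries its own Darcy discharge and the transmissivities add.
Σ(K_i·b_i) = 7.45×5.18 + 450×5.80 + 94.3×1.27 = 2768 m²/day.
Hydraulic gradient i = Δh / L = 1.42 / 2390 = 0.0005941.
Q = Σ(K_i·b_i) · W · i = 2768 × 359 × 0.0005941 = 590.5 m³/day.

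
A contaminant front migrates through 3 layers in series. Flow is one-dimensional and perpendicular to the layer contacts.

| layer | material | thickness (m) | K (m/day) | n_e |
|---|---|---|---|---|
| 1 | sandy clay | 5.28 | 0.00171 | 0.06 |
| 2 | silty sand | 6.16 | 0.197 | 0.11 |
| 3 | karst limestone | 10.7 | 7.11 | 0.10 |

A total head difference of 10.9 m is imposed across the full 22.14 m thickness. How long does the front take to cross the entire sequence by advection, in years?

1.62

With flow normal to the layers, continuity requires the same specific discharge q through every layer.
Σ(b_i/K_i) = 5.28/0.00171 + 6.16/0.197 + 10.7/7.11 = 3120 d.
q = Δh / Σ(b_i/K_i) = 10.9 / 3120 = 0.003493 m/day.
In each layer the seepage velocity is v_i = q/n_i, so the layer transit time is t_i = b_i·n_i / q:
  layer 1 (sandy clay): t_1 = 5.28 × 0.06 / 0.003493 = 90.69 d
  layer 2 (silty sand): t_2 = 6.16 × 0.11 / 0.003493 = 194.0 d
  layer 3 (karst limestone): t_3 = 10.7 × 0.10 / 0.003493 = 306.3 d
Total t = Σ t_i = 591.0 days = 1.618 years.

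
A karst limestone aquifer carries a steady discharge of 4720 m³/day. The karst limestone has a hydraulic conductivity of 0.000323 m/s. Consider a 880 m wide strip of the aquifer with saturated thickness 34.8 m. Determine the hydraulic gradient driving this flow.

Convert K: 0.000323 m/s × 86400 = 27.91 m/day.
Cross-sectional area A = 880 × 34.8 = 30624 m².
From Q = K·A·i, i = Q / (K·A) = 4720 / (27.91 × 30624) = 0.005523.

0.00552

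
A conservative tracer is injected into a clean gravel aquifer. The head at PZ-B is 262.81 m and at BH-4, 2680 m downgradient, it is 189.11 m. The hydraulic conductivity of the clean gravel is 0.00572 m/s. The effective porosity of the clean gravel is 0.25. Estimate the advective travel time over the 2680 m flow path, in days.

Convert K: 0.00572 m/s × 86400 = 494.2 m/day.
Hydraulic gradient i = (262.81 − 189.11) / 2680 = 73.7 / 2680 = 0.02750.
Darcy flux q = K · i = 494.2 × 0.02750 = 13.59 m/day.
Seepage velocity v = q / n_e = 13.59 / 0.25 = 54.36 m/day.
Travel time t = L / v = 2680 / 54.36 = 49.30 days.

49.3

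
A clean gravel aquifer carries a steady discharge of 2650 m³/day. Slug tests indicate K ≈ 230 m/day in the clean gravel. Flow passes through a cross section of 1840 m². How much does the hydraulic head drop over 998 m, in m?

From Q = K·A·i, i = Q / (K·A) = 2650 / (230.0 × 1840) = 0.006262.
Head loss Δh = i · L = 0.006262 × 998 = 6.249 m.

6.25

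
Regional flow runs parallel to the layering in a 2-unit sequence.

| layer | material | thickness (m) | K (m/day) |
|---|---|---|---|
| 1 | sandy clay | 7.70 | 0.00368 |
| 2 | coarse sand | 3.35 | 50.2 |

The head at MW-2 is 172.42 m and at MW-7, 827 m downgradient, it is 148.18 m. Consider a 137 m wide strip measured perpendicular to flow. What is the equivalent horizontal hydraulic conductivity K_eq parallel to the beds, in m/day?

Flow is parallel to layering, so each bed carries its own Darcy discharge and the transmissivities add.
Σ(K_i·b_i) = 0.00368×7.70 + 50.2×3.35 = 168.2 m²/day.
Total thickness b = 11.05 m, so K_eq = Σ(K_i·b_i)/b = 15.22 m/day.

15.2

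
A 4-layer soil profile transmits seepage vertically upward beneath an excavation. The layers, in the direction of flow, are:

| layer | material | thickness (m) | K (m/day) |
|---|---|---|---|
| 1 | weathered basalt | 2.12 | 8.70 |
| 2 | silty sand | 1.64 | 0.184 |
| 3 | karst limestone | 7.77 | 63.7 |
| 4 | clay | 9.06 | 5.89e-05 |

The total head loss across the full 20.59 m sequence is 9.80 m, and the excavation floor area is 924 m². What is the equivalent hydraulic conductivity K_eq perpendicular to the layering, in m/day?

0.000134

Flow is perpendicular to layering, so the layers act in series and the equivalent K is the thickness-weighted harmonic mean.
Total thickness L = 2.12 + 1.64 + 7.77 + 9.06 = 20.59 m.
Σ(b_i/K_i) = 2.12/8.70 + 1.64/0.184 + 7.77/63.7 + 9.06/5.89e-05 = 1.538e+05 d.
K_eq = L / Σ(b_i/K_i) = 20.59 / 1.538e+05 = 0.0001338 m/day.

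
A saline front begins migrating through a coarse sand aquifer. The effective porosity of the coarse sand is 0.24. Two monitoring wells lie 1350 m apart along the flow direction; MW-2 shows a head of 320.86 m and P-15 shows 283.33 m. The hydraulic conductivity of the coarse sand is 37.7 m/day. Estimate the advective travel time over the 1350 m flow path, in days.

Hydraulic gradient i = (320.86 − 283.33) / 1350 = 37.53 / 1350 = 0.02780.
Darcy flux q = K · i = 37.70 × 0.02780 = 1.048 m/day.
Seepage velocity v = q / n_e = 1.048 / 0.24 = 4.367 m/day.
Travel time t = L / v = 1350 / 4.367 = 309.1 days.

309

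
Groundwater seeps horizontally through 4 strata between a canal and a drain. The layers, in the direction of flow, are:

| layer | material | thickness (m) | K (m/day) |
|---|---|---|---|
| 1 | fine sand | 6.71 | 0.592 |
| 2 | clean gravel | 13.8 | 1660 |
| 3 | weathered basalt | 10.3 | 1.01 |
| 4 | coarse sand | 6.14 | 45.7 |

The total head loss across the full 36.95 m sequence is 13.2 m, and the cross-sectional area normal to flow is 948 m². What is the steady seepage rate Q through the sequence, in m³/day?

577

Flow is perpendicular to layering, so the layers act in series and the equivalent K is the thickness-weighted harmonic mean.
Total thickness L = 6.71 + 13.8 + 10.3 + 6.14 = 36.95 m.
Σ(b_i/K_i) = 6.71/0.592 + 13.8/1660 + 10.3/1.01 + 6.14/45.7 = 21.68 d.
K_eq = L / Σ(b_i/K_i) = 36.95 / 21.68 = 1.705 m/day.
Q = K_eq · A · (Δh/L) = 1.705 × 948 × (13.2/36.95) = 577.3 m³/day.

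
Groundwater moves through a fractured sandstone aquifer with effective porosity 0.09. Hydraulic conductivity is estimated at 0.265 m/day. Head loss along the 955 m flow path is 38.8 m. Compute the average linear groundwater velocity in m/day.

Hydraulic gradient i = Δh / L = 38.8 / 955 = 0.04063.
Darcy flux q = K · i = 0.2650 × 0.04063 = 0.01077 m/day.
Seepage velocity v = q / n_e = 0.01077 / 0.09 = 0.1196 m/day.

0.120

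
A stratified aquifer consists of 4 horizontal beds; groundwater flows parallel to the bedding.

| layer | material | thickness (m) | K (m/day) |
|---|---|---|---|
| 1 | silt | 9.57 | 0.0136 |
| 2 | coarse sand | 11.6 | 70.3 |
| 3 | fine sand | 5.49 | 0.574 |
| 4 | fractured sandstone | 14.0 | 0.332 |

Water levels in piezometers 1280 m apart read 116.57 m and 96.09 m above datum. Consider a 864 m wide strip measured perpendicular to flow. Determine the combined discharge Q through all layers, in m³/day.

Flow is parallel to layering, so each bed carries its own Darcy discharge and the transmissivities add.
Σ(K_i·b_i) = 0.0136×9.57 + 70.3×11.6 + 0.574×5.49 + 0.332×14.0 = 823.4 m²/day.
Hydraulic gradient i = (116.57 − 96.09) / 1280 = 20.48 / 1280 = 0.01600.
Q = Σ(K_i·b_i) · W · i = 823.4 × 864 × 0.01600 = 11383 m³/day.

11400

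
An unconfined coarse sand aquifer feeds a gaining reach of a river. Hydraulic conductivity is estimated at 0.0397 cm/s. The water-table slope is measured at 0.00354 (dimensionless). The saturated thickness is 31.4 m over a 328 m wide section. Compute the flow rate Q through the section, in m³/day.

Convert K: 0.0397 cm/s × 864 = 34.30 m/day.
Cross-sectional area A = 328 × 31.4 = 10299 m².
Hydraulic gradient i = 0.00354.
Darcy's law: Q = K · A · i = 34.30 × 10299 × 0.003540 = 1251 m³/day.

1250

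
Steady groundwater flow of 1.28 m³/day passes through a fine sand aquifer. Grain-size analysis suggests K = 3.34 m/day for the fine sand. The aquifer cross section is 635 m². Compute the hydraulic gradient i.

0.000604

From Q = K·A·i, i = Q / (K·A) = 1.28 / (3.340 × 635.0) = 0.0006035.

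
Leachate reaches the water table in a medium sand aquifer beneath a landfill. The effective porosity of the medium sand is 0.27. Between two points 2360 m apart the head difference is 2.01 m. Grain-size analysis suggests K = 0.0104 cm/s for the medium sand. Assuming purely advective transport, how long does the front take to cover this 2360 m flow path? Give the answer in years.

Convert K: 0.0104 cm/s × 864 = 8.986 m/day.
Hydraulic gradient i = Δh / L = 2.01 / 2360 = 0.0008517.
Darcy flux q = K · i = 8.986 × 0.0008517 = 0.007653 m/day.
Seepage velocity v = q / n_e = 0.007653 / 0.27 = 0.02834 m/day.
Travel time t = L / v = 2360 / 0.02834 = 83262 days = 228.0 years.

228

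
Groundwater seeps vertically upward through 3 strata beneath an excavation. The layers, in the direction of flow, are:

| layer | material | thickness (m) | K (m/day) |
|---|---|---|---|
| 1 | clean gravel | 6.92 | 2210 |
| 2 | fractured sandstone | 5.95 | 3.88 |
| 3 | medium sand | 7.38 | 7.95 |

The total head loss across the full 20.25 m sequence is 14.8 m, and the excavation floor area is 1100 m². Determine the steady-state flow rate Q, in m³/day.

Flow is perpendicular to layering, so the layers act in series and the equivalent K is the thickness-weighted harmonic mean.
Total thickness L = 6.92 + 5.95 + 7.38 = 20.25 m.
Σ(b_i/K_i) = 6.92/2210 + 5.95/3.88 + 7.38/7.95 = 2.465 d.
K_eq = L / Σ(b_i/K_i) = 20.25 / 2.465 = 8.215 m/day.
Q = K_eq · A · (Δh/L) = 8.215 × 1100 × (14.8/20.25) = 6605 m³/day.

6600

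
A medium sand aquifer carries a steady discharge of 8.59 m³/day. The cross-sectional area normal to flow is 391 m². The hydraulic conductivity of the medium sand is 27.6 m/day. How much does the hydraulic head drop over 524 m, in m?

0.417

From Q = K·A·i, i = Q / (K·A) = 8.59 / (27.60 × 391.0) = 0.0007960.
Head loss Δh = i · L = 0.0007960 × 524 = 0.4171 m.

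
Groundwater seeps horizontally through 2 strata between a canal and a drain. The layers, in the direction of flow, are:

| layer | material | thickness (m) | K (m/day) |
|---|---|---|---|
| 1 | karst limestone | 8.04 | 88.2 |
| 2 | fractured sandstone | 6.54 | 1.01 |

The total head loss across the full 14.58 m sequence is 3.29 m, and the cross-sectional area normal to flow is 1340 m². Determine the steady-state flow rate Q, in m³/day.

Flow is perpendicular to layering, so the layers act in series and the equivalent K is the thickness-weighted harmonic mean.
Total thickness L = 8.04 + 6.54 = 14.58 m.
Σ(b_i/K_i) = 8.04/88.2 + 6.54/1.01 = 6.566 d.
K_eq = L / Σ(b_i/K_i) = 14.58 / 6.566 = 2.220 m/day.
Q = K_eq · A · (Δh/L) = 2.220 × 1340 × (3.29/14.58) = 671.4 m³/day.

671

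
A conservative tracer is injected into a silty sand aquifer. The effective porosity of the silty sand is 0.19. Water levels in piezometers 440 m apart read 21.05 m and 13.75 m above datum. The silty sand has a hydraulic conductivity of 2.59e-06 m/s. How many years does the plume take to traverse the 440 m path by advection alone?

61.6

Convert K: 2.59e-06 m/s × 86400 = 0.2238 m/day.
Hydraulic gradient i = (21.05 − 13.75) / 440 = 7.3 / 440 = 0.01659.
Darcy flux q = K · i = 0.2238 × 0.01659 = 0.003713 m/day.
Seepage velocity v = q / n_e = 0.003713 / 0.19 = 0.01954 m/day.
Travel time t = L / v = 440 / 0.01954 = 22518 days = 61.65 years.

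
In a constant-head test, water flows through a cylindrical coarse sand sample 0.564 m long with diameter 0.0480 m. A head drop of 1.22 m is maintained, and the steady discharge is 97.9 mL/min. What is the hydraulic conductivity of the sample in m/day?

Cross-sectional area A = π·(d/2)² = π × (0.0480/2)² = 0.001810 m².
Convert discharge: 97.9 mL/min = 1.632e-06 m³/s.
Darcy's law rearranged: K = Q·L / (A·Δh) = 1.632e-06 × 0.564 / (0.001810 × 1.22) = 0.0004168 m/s = 36.02 m/day.

36.0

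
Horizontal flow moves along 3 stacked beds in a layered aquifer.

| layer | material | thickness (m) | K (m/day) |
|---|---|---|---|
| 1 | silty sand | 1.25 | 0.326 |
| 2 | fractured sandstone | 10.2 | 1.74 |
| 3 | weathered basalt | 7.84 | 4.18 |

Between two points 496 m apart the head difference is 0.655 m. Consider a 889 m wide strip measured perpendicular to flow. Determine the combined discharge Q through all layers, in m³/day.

59.8

Flow is parallel to layering, so each bed carries its own Darcy discharge and the transmissivities add.
Σ(K_i·b_i) = 0.326×1.25 + 1.74×10.2 + 4.18×7.84 = 50.93 m²/day.
Hydraulic gradient i = Δh / L = 0.655 / 496 = 0.001321.
Q = Σ(K_i·b_i) · W · i = 50.93 × 889 × 0.001321 = 59.79 m³/day.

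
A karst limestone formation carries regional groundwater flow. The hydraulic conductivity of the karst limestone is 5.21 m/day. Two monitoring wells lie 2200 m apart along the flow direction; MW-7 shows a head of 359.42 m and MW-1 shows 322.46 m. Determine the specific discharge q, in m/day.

Hydraulic gradient i = (359.42 − 322.46) / 2200 = 36.96 / 2200 = 0.01680.
Specific discharge q = K · i = 5.210 × 0.01680 = 0.08753 m/day.

0.0875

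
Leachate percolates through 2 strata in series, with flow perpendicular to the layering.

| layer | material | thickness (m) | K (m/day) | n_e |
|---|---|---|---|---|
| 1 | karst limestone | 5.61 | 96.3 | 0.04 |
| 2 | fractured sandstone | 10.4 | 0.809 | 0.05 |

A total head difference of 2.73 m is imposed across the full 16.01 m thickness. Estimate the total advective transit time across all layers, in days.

3.52

With flow normal to the layers, continuity requires the same specific discharge q through every layer.
Σ(b_i/K_i) = 5.61/96.3 + 10.4/0.809 = 12.91 d.
q = Δh / Σ(b_i/K_i) = 2.73 / 12.91 = 0.2114 m/day.
In each layer the seepage velocity is v_i = q/n_i, so the layer transit time is t_i = b_i·n_i / q:
  layer 1 (karst limestone): t_1 = 5.61 × 0.04 / 0.2114 = 1.061 d
  layer 2 (fractured sandstone): t_2 = 10.4 × 0.05 / 0.2114 = 2.460 d
Total t = Σ t_i = 3.521 days.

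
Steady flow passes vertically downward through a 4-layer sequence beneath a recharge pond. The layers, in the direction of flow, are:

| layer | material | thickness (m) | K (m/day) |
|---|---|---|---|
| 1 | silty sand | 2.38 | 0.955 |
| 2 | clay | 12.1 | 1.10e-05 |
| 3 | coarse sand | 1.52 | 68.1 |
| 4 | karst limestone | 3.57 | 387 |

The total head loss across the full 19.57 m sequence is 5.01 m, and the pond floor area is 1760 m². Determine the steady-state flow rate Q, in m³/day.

Flow is perpendicular to layering, so the layers act in series and the equivalent K is the thickness-weighted harmonic mean.
Total thickness L = 2.38 + 12.1 + 1.52 + 3.57 = 19.57 m.
Σ(b_i/K_i) = 2.38/0.955 + 12.1/1.10e-05 + 1.52/68.1 + 3.57/387 = 1.100e+06 d.
K_eq = L / Σ(b_i/K_i) = 19.57 / 1.100e+06 = 1.779e-05 m/day.
Q = K_eq · A · (Δh/L) = 1.779e-05 × 1760 × (5.01/19.57) = 0.008016 m³/day.

0.00802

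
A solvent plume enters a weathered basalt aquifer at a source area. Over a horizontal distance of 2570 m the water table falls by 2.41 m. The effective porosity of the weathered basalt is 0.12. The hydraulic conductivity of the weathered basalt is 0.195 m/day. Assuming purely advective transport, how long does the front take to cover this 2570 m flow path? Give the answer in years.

Hydraulic gradient i = Δh / L = 2.41 / 2570 = 0.0009377.
Darcy flux q = K · i = 0.1950 × 0.0009377 = 0.0001829 m/day.
Seepage velocity v = q / n_e = 0.0001829 / 0.12 = 0.001524 m/day.
Travel time t = L / v = 2570 / 0.001524 = 1.687e+06 days = 4617 years.

4620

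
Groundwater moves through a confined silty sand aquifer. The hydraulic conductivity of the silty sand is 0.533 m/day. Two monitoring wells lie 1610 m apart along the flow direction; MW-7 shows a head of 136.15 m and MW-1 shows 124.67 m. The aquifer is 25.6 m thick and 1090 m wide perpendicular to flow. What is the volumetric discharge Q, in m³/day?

106

Cross-sectional area A = 1090 × 25.6 = 27904 m².
Hydraulic gradient i = (136.15 − 124.67) / 1610 = 11.48 / 1610 = 0.007130.
Darcy's law: Q = K · A · i = 0.5330 × 27904 × 0.007130 = 106.0 m³/day.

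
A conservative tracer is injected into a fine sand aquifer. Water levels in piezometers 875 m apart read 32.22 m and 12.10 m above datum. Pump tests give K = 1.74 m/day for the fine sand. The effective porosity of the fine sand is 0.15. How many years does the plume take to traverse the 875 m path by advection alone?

8.98

Hydraulic gradient i = (32.22 − 12.10) / 875 = 20.12 / 875 = 0.02299.
Darcy flux q = K · i = 1.740 × 0.02299 = 0.04001 m/day.
Seepage velocity v = q / n_e = 0.04001 / 0.15 = 0.2667 m/day.
Travel time t = L / v = 875 / 0.2667 = 3280 days = 8.981 years.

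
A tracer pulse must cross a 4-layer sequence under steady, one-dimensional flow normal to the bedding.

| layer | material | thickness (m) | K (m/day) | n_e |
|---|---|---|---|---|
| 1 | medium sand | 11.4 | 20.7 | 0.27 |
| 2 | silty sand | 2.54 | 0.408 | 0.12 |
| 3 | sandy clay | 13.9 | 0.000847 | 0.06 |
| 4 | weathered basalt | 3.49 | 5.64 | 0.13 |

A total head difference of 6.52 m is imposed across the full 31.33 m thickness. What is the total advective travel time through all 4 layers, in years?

32.2

With flow normal to the layers, continuity requires the same specific discharge q through every layer.
Σ(b_i/K_i) = 11.4/20.7 + 2.54/0.408 + 13.9/0.000847 + 3.49/5.64 = 16418 d.
q = Δh / Σ(b_i/K_i) = 6.52 / 16418 = 0.0003971 m/day.
In each layer the seepage velocity is v_i = q/n_i, so the layer transit time is t_i = b_i·n_i / q:
  layer 1 (medium sand): t_1 = 11.4 × 0.27 / 0.0003971 = 7751 d
  layer 2 (silty sand): t_2 = 2.54 × 0.12 / 0.0003971 = 767.5 d
  layer 3 (sandy clay): t_3 = 13.9 × 0.06 / 0.0003971 = 2100 d
  layer 4 (weathered basalt): t_4 = 3.49 × 0.13 / 0.0003971 = 1142 d
Total t = Σ t_i = 11761 days = 32.20 years.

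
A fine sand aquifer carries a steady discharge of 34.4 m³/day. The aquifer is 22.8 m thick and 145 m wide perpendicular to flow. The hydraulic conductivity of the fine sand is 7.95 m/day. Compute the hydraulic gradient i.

Cross-sectional area A = 145 × 22.8 = 3306 m².
From Q = K·A·i, i = Q / (K·A) = 34.4 / (7.950 × 3306) = 0.001309.

0.00131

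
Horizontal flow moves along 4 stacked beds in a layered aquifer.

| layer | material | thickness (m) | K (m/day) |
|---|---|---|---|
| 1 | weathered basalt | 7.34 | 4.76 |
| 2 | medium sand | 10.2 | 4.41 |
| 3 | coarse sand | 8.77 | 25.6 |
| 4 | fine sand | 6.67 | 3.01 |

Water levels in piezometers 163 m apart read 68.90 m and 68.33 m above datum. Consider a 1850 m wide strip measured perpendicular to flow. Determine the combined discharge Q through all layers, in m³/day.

Flow is parallel to layering, so each bed carries its own Darcy discharge and the transmissivities add.
Σ(K_i·b_i) = 4.76×7.34 + 4.41×10.2 + 25.6×8.77 + 3.01×6.67 = 324.5 m²/day.
Hydraulic gradient i = (68.90 − 68.33) / 163 = 0.57 / 163 = 0.003497.
Q = Σ(K_i·b_i) · W · i = 324.5 × 1850 × 0.003497 = 2099 m³/day.

2100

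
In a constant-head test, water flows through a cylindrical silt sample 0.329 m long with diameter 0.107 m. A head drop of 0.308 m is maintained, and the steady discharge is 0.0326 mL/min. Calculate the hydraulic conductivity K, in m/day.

Cross-sectional area A = π·(d/2)² = π × (0.107/2)² = 0.008992 m².
Convert discharge: 0.0326 mL/min = 5.433e-10 m³/s.
Darcy's law rearranged: K = Q·L / (A·Δh) = 5.433e-10 × 0.329 / (0.008992 × 0.308) = 6.454e-08 m/s = 0.005577 m/day.

0.00558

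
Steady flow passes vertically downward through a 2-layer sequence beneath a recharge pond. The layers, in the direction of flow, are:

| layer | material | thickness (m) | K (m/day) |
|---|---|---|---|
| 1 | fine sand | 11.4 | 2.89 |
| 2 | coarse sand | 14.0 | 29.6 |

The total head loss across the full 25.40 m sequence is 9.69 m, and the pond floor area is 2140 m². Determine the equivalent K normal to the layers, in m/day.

Flow is perpendicular to layering, so the layers act in series and the equivalent K is the thickness-weighted harmonic mean.
Total thickness L = 11.4 + 14.0 = 25.40 m.
Σ(b_i/K_i) = 11.4/2.89 + 14.0/29.6 = 4.418 d.
K_eq = L / Σ(b_i/K_i) = 25.40 / 4.418 = 5.750 m/day.

5.75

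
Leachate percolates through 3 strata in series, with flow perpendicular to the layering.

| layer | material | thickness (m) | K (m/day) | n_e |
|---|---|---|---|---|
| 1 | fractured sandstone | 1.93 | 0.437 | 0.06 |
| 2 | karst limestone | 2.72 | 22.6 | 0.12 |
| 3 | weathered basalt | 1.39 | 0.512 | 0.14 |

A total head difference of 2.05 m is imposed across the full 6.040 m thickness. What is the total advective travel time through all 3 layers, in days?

2.25

With flow normal to the layers, continuity requires the same specific discharge q through every layer.
Σ(b_i/K_i) = 1.93/0.437 + 2.72/22.6 + 1.39/0.512 = 7.252 d.
q = Δh / Σ(b_i/K_i) = 2.05 / 7.252 = 0.2827 m/day.
In each layer the seepage velocity is v_i = q/n_i, so the layer transit time is t_i = b_i·n_i / q:
  layer 1 (fractured sandstone): t_1 = 1.93 × 0.06 / 0.2827 = 0.4096 d
  layer 2 (karst limestone): t_2 = 2.72 × 0.12 / 0.2827 = 1.155 d
  layer 3 (weathered basalt): t_3 = 1.39 × 0.14 / 0.2827 = 0.6884 d
Total t = Σ t_i = 2.253 days.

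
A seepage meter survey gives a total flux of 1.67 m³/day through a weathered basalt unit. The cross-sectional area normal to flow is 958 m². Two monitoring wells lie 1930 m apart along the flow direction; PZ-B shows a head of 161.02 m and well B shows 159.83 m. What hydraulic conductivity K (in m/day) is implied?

Hydraulic gradient i = (161.02 − 159.83) / 1930 = 1.19 / 1930 = 0.0006166.
From Q = K·A·i, K = Q / (A·i) = 1.67 / (958.0 × 0.0006166) = 2.827 m/day.

2.83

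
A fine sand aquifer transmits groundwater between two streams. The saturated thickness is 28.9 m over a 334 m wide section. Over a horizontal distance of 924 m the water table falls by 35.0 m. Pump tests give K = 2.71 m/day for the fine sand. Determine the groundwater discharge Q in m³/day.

991

Cross-sectional area A = 334 × 28.9 = 9653 m².
Hydraulic gradient i = Δh / L = 35.0 / 924 = 0.03788.
Darcy's law: Q = K · A · i = 2.710 × 9653 × 0.03788 = 990.9 m³/day.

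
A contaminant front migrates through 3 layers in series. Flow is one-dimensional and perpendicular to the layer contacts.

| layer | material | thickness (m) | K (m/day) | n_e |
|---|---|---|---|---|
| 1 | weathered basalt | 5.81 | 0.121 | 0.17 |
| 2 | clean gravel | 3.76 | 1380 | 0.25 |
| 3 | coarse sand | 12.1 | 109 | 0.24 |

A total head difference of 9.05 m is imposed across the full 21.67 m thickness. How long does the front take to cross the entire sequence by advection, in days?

With flow normal to the layers, continuity requires the same specific discharge q through every layer.
Σ(b_i/K_i) = 5.81/0.121 + 3.76/1380 + 12.1/109 = 48.13 d.
q = Δh / Σ(b_i/K_i) = 9.05 / 48.13 = 0.1880 m/day.
In each layer the seepage velocity is v_i = q/n_i, so the layer transit time is t_i = b_i·n_i / q:
  layer 1 (weathered basalt): t_1 = 5.81 × 0.17 / 0.1880 = 5.253 d
  layer 2 (clean gravel): t_2 = 3.76 × 0.25 / 0.1880 = 4.999 d
  layer 3 (coarse sand): t_3 = 12.1 × 0.24 / 0.1880 = 15.44 d
Total t = Σ t_i = 25.70 days.

25.7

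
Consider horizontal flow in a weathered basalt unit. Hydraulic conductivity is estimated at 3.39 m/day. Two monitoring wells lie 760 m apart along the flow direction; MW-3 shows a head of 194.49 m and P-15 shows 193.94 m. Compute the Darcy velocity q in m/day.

0.00245

Hydraulic gradient i = (194.49 − 193.94) / 760 = 0.55 / 760 = 0.0007237.
Specific discharge q = K · i = 3.390 × 0.0007237 = 0.002453 m/day.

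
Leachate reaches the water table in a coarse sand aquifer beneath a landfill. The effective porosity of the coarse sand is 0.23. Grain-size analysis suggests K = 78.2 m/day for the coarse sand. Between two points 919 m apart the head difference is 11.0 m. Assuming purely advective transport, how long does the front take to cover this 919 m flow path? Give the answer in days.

226

Hydraulic gradient i = Δh / L = 11.0 / 919 = 0.01197.
Darcy flux q = K · i = 78.20 × 0.01197 = 0.9360 m/day.
Seepage velocity v = q / n_e = 0.9360 / 0.23 = 4.070 m/day.
Travel time t = L / v = 919 / 4.070 = 225.8 days.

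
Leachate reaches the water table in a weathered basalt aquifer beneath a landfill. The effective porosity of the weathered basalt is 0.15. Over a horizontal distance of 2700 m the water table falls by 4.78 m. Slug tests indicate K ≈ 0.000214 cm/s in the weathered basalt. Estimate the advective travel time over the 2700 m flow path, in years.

Convert K: 0.000214 cm/s × 864 = 0.1849 m/day.
Hydraulic gradient i = Δh / L = 4.78 / 2700 = 0.001770.
Darcy flux q = K · i = 0.1849 × 0.001770 = 0.0003273 m/day.
Seepage velocity v = q / n_e = 0.0003273 / 0.15 = 0.002182 m/day.
Travel time t = L / v = 2700 / 0.002182 = 1.237e+06 days = 3387 years.

3390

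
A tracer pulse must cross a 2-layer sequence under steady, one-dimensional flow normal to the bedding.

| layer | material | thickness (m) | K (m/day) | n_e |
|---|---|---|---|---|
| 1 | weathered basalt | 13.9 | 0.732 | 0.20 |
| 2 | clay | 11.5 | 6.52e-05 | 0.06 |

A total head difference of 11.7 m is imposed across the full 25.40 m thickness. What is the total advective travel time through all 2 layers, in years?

143

With flow normal to the layers, continuity requires the same specific discharge q through every layer.
Σ(b_i/K_i) = 13.9/0.732 + 11.5/6.52e-05 = 1.764e+05 d.
q = Δh / Σ(b_i/K_i) = 11.7 / 1.764e+05 = 6.633e-05 m/day.
In each layer the seepage velocity is v_i = q/n_i, so the layer transit time is t_i = b_i·n_i / q:
  layer 1 (weathered basalt): t_1 = 13.9 × 0.20 / 6.633e-05 = 41914 d
  layer 2 (clay): t_2 = 11.5 × 0.06 / 6.633e-05 = 10403 d
Total t = Σ t_i = 52317 days = 143.2 years.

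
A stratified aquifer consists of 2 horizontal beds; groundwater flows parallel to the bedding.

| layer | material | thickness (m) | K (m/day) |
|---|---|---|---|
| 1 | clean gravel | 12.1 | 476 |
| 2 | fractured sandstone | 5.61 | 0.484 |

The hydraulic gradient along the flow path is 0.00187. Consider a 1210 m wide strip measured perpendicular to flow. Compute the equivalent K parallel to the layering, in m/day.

Flow is parallel to layering, so each bed carries its own Darcy discharge and the transmissivities add.
Σ(K_i·b_i) = 476×12.1 + 0.484×5.61 = 5762 m²/day.
Total thickness b = 17.71 m, so K_eq = Σ(K_i·b_i)/b = 325.4 m/day.

325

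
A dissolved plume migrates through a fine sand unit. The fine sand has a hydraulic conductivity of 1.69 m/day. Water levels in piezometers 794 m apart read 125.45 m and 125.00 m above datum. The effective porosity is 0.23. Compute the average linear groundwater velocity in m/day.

Hydraulic gradient i = (125.45 − 125.00) / 794 = 0.45 / 794 = 0.0005668.
Darcy flux q = K · i = 1.690 × 0.0005668 = 0.0009578 m/day.
Seepage velocity v = q / n_e = 0.0009578 / 0.23 = 0.004164 m/day.

0.00416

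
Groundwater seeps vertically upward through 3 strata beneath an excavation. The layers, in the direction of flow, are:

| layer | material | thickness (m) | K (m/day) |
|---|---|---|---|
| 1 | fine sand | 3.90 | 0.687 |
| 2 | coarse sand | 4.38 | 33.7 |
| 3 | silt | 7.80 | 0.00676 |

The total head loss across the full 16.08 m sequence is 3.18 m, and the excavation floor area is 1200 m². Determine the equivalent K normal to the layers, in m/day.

0.0139

Flow is perpendicular to layering, so the layers act in series and the equivalent K is the thickness-weighted harmonic mean.
Total thickness L = 3.90 + 4.38 + 7.80 = 16.08 m.
Σ(b_i/K_i) = 3.90/0.687 + 4.38/33.7 + 7.80/0.00676 = 1160 d.
K_eq = L / Σ(b_i/K_i) = 16.08 / 1160 = 0.01387 m/day.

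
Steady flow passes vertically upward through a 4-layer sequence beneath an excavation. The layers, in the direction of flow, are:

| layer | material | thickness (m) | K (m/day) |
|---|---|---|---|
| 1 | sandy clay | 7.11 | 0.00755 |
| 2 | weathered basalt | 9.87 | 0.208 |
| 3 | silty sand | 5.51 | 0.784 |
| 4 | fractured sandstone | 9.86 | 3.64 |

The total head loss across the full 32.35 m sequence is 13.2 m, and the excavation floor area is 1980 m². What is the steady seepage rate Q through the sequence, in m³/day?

Flow is perpendicular to layering, so the layers act in series and the equivalent K is the thickness-weighted harmonic mean.
Total thickness L = 7.11 + 9.87 + 5.51 + 9.86 = 32.35 m.
Σ(b_i/K_i) = 7.11/0.00755 + 9.87/0.208 + 5.51/0.784 + 9.86/3.64 = 998.9 d.
K_eq = L / Σ(b_i/K_i) = 32.35 / 998.9 = 0.03239 m/day.
Q = K_eq · A · (Δh/L) = 0.03239 × 1980 × (13.2/32.35) = 26.16 m³/day.

26.2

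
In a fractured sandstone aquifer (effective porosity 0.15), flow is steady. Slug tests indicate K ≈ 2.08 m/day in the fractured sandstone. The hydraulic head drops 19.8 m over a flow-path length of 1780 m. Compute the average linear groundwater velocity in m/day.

Hydraulic gradient i = Δh / L = 19.8 / 1780 = 0.01112.
Darcy flux q = K · i = 2.080 × 0.01112 = 0.02314 m/day.
Seepage velocity v = q / n_e = 0.02314 / 0.15 = 0.1542 m/day.

0.154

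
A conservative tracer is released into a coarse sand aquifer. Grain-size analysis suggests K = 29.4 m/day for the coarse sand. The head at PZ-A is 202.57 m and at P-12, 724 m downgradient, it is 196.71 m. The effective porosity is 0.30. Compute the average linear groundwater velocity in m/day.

Hydraulic gradient i = (202.57 − 196.71) / 724 = 5.86 / 724 = 0.008094.
Darcy flux q = K · i = 29.40 × 0.008094 = 0.2380 m/day.
Seepage velocity v = q / n_e = 0.2380 / 0.30 = 0.7932 m/day.

0.793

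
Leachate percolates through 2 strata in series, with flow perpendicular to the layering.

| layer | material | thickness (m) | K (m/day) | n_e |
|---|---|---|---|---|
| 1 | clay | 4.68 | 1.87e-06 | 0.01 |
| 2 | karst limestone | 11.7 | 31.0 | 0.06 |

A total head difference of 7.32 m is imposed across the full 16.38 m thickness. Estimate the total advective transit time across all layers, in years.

With flow normal to the layers, continuity requires the same specific discharge q through every layer.
Σ(b_i/K_i) = 4.68/1.87e-06 + 11.7/31.0 = 2.503e+06 d.
q = Δh / Σ(b_i/K_i) = 7.32 / 2.503e+06 = 2.925e-06 m/day.
In each layer the seepage velocity is v_i = q/n_i, so the layer transit time is t_i = b_i·n_i / q:
  layer 1 (clay): t_1 = 4.68 × 0.01 / 2.925e-06 = 16001 d
  layer 2 (karst limestone): t_2 = 11.7 × 0.06 / 2.925e-06 = 2.400e+05 d
Total t = Σ t_i = 2.560e+05 days = 700.9 years.

701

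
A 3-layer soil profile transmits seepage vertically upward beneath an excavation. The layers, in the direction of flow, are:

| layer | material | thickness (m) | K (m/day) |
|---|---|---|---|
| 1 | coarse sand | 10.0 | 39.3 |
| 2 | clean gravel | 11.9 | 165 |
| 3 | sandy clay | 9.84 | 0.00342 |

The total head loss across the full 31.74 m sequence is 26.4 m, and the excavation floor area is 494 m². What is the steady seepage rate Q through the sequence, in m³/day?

Flow is perpendicular to layering, so the layers act in series and the equivalent K is the thickness-weighted harmonic mean.
Total thickness L = 10.0 + 11.9 + 9.84 = 31.74 m.
Σ(b_i/K_i) = 10.0/39.3 + 11.9/165 + 9.84/0.00342 = 2878 d.
K_eq = L / Σ(b_i/K_i) = 31.74 / 2878 = 0.01103 m/day.
Q = K_eq · A · (Δh/L) = 0.01103 × 494 × (26.4/31.74) = 4.532 m³/day.

4.53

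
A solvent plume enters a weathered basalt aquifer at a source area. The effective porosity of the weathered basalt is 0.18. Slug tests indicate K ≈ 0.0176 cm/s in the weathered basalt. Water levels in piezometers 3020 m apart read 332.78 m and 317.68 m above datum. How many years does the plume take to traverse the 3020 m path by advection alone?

19.6

Convert K: 0.0176 cm/s × 864 = 15.21 m/day.
Hydraulic gradient i = (332.78 − 317.68) / 3020 = 15.1 / 3020 = 0.005000.
Darcy flux q = K · i = 15.21 × 0.005000 = 0.07603 m/day.
Seepage velocity v = q / n_e = 0.07603 / 0.18 = 0.4224 m/day.
Travel time t = L / v = 3020 / 0.4224 = 7150 days = 19.57 years.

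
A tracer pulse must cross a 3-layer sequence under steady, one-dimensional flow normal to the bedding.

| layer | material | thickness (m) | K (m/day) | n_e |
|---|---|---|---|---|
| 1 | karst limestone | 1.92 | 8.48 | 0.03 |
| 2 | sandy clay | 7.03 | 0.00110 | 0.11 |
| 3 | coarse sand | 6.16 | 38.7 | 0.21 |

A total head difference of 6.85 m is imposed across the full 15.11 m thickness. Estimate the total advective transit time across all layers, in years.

5.43

With flow normal to the layers, continuity requires the same specific discharge q through every layer.
Σ(b_i/K_i) = 1.92/8.48 + 7.03/0.00110 + 6.16/38.7 = 6391 d.
q = Δh / Σ(b_i/K_i) = 6.85 / 6391 = 0.001072 m/day.
In each layer the seepage velocity is v_i = q/n_i, so the layer transit time is t_i = b_i·n_i / q:
  layer 1 (karst limestone): t_1 = 1.92 × 0.03 / 0.001072 = 53.74 d
  layer 2 (sandy clay): t_2 = 7.03 × 0.11 / 0.001072 = 721.5 d
  layer 3 (coarse sand): t_3 = 6.16 × 0.21 / 0.001072 = 1207 d
Total t = Σ t_i = 1982 days = 5.427 years.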